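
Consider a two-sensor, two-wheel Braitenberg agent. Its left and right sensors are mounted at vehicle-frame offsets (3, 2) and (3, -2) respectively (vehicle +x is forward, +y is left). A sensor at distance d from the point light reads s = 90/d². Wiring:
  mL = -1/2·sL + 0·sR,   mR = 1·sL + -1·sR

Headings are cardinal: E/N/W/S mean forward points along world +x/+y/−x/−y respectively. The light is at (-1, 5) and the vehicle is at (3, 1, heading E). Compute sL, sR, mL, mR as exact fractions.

90/53 18/17 -45/53 576/901

left sensor world pos  = (6, 3); dL² = 53
right sensor world pos = (6, -1); dR² = 85
sL = 90/53 = 90/53
sR = 90/85 = 18/17
mL = -1/2·sL + 0·sR = -45/53
mR = 1·sL + -1·sR = 576/901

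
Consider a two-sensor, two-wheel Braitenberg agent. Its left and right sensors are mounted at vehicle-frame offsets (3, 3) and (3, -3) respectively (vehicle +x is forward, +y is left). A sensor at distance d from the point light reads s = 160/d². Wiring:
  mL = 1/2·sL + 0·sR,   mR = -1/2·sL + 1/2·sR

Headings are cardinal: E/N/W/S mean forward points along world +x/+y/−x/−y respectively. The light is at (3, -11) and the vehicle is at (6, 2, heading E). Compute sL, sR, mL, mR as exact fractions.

left sensor world pos  = (9, 5); dL² = 292
right sensor world pos = (9, -1); dR² = 136
sL = 160/292 = 40/73
sR = 160/136 = 20/17
mL = 1/2·sL + 0·sR = 20/73
mR = -1/2·sL + 1/2·sR = 390/1241

40/73 20/17 20/73 390/1241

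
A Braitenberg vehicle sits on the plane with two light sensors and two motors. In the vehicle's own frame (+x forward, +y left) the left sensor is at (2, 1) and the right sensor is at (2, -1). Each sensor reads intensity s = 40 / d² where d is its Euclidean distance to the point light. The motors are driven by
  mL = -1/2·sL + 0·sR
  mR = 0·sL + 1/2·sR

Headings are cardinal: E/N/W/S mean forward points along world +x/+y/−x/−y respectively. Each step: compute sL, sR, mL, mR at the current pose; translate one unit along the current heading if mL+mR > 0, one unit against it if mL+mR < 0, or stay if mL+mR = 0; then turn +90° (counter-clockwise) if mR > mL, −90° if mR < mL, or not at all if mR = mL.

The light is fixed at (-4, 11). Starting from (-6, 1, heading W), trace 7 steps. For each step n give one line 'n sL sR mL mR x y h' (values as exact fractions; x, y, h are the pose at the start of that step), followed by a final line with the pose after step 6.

n=0: pose=(-6,1,W); sL=40/137, sR=40/97; mL=-20/137, mR=20/97; mL+mR=800/13289 → advance +1; mR−mL=4680/13289 → turn +1·90°
n=1: pose=(-7,1,S); sL=10/37, sR=1/4; mL=-5/37, mR=1/8; mL+mR=-3/296 → advance -1; mR−mL=77/296 → turn +1·90°
n=2: pose=(-7,2,E); sL=8/13, sR=40/101; mL=-4/13, mR=20/101; mL+mR=-144/1313 → advance -1; mR−mL=664/1313 → turn +1·90°
n=3: pose=(-8,2,N); sL=20/37, sR=20/29; mL=-10/37, mR=10/29; mL+mR=80/1073 → advance +1; mR−mL=660/1073 → turn +1·90°
n=4: pose=(-8,3,W); sL=40/117, sR=8/17; mL=-20/117, mR=4/17; mL+mR=128/1989 → advance +1; mR−mL=808/1989 → turn +1·90°
n=5: pose=(-9,3,S); sL=10/29, sR=5/17; mL=-5/29, mR=5/34; mL+mR=-25/986 → advance -1; mR−mL=315/986 → turn +1·90°
n=6: pose=(-9,4,E); sL=8/9, sR=40/73; mL=-4/9, mR=20/73; mL+mR=-112/657 → advance -1; mR−mL=472/657 → turn +1·90°

0 40/137 40/97 -20/137 20/97 -6 1 W
1 10/37 1/4 -5/37 1/8 -7 1 S
2 8/13 40/101 -4/13 20/101 -7 2 E
3 20/37 20/29 -10/37 10/29 -8 2 N
4 40/117 8/17 -20/117 4/17 -8 3 W
5 10/29 5/17 -5/29 5/34 -9 3 S
6 8/9 40/73 -4/9 20/73 -9 4 E
final -10 4 N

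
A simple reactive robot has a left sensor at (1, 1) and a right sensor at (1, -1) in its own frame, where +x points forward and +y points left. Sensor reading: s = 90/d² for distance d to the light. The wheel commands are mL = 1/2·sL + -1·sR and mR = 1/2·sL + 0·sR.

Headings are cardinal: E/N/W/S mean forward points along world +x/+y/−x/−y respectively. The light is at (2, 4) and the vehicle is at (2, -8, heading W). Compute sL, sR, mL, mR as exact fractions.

9/17 45/61 -981/2074 9/34

left sensor world pos  = (1, -9); dL² = 170
right sensor world pos = (1, -7); dR² = 122
sL = 90/170 = 9/17
sR = 90/122 = 45/61
mL = 1/2·sL + -1·sR = -981/2074
mR = 1/2·sL + 0·sR = 9/34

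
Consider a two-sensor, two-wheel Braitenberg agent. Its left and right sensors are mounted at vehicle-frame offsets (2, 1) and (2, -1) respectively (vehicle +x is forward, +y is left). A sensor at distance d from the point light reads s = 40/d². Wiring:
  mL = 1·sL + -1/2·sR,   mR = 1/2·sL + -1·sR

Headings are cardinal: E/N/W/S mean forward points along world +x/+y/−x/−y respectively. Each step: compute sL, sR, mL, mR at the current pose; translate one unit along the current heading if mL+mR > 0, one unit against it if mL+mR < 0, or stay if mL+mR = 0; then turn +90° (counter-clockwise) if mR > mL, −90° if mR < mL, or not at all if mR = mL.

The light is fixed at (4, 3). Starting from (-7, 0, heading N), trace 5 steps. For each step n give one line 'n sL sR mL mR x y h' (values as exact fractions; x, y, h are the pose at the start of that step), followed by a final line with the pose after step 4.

0 8/29 40/101 228/2929 -756/2929 -7 0 N
1 4/9 20/53 122/477 -74/477 -7 -1 E
2 40/117 40/157 3940/18369 -1540/18369 -6 -1 S
3 2/9 1/4 7/72 -5/36 -6 -2 W
4 40/109 40/73 740/7957 -2900/7957 -5 -2 N
final -5 -3 E

n=0: pose=(-7,0,N); sL=8/29, sR=40/101; mL=228/2929, mR=-756/2929; mL+mR=-528/2929 → advance -1; mR−mL=-984/2929 → turn -1·90°
n=1: pose=(-7,-1,E); sL=4/9, sR=20/53; mL=122/477, mR=-74/477; mL+mR=16/159 → advance +1; mR−mL=-196/477 → turn -1·90°
n=2: pose=(-6,-1,S); sL=40/117, sR=40/157; mL=3940/18369, mR=-1540/18369; mL+mR=800/6123 → advance +1; mR−mL=-5480/18369 → turn -1·90°
n=3: pose=(-6,-2,W); sL=2/9, sR=1/4; mL=7/72, mR=-5/36; mL+mR=-1/24 → advance -1; mR−mL=-17/72 → turn -1·90°
n=4: pose=(-5,-2,N); sL=40/109, sR=40/73; mL=740/7957, mR=-2900/7957; mL+mR=-2160/7957 → advance -1; mR−mL=-3640/7957 → turn -1·90°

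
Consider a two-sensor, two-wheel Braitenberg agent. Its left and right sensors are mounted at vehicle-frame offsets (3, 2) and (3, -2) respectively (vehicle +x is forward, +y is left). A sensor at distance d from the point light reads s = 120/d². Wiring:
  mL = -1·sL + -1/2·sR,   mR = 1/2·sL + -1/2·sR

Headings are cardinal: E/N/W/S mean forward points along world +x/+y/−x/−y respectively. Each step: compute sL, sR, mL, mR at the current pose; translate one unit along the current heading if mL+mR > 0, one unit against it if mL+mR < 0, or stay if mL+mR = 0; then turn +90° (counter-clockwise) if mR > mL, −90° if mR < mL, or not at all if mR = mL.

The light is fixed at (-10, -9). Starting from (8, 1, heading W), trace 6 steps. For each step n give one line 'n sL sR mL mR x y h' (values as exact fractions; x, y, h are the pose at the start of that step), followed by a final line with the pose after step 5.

0 120/289 40/123 -20540/35547 1600/35547 8 1 W
1 12/49 60/169 -3498/8281 -456/8281 9 1 S
2 120/653 24/113 -21396/73789 -1056/73789 9 2 E
3 30/113 30/149 -6165/16837 540/16837 8 2 N
4 120/289 40/123 -20540/35547 1600/35547 8 1 W
5 12/49 60/169 -3498/8281 -456/8281 9 1 S
final 9 2 E

n=0: pose=(8,1,W); sL=120/289, sR=40/123; mL=-20540/35547, mR=1600/35547; mL+mR=-18940/35547 → advance -1; mR−mL=180/289 → turn +1·90°
n=1: pose=(9,1,S); sL=12/49, sR=60/169; mL=-3498/8281, mR=-456/8281; mL+mR=-3954/8281 → advance -1; mR−mL=18/49 → turn +1·90°
n=2: pose=(9,2,E); sL=120/653, sR=24/113; mL=-21396/73789, mR=-1056/73789; mL+mR=-22452/73789 → advance -1; mR−mL=180/653 → turn +1·90°
n=3: pose=(8,2,N); sL=30/113, sR=30/149; mL=-6165/16837, mR=540/16837; mL+mR=-5625/16837 → advance -1; mR−mL=45/113 → turn +1·90°
n=4: pose=(8,1,W); sL=120/289, sR=40/123; mL=-20540/35547, mR=1600/35547; mL+mR=-18940/35547 → advance -1; mR−mL=180/289 → turn +1·90°
n=5: pose=(9,1,S); sL=12/49, sR=60/169; mL=-3498/8281, mR=-456/8281; mL+mR=-3954/8281 → advance -1; mR−mL=18/49 → turn +1·90°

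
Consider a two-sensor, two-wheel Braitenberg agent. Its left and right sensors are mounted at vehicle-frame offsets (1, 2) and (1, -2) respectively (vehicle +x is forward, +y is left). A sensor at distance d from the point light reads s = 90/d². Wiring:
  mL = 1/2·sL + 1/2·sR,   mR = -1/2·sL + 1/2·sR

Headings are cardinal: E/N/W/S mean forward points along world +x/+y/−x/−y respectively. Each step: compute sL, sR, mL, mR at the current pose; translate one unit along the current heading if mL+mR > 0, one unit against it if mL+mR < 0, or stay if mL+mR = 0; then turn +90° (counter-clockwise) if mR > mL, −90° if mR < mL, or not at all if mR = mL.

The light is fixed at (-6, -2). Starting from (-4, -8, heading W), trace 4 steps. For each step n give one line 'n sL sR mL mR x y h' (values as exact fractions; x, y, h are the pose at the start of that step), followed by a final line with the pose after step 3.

n=0: pose=(-4,-8,W); sL=18/13, sR=90/17; mL=738/221, mR=432/221; mL+mR=90/17 → advance +1; mR−mL=-18/13 → turn -1·90°
n=1: pose=(-5,-8,N); sL=45/13, sR=45/17; mL=675/221, mR=-90/221; mL+mR=45/17 → advance +1; mR−mL=-45/13 → turn -1·90°
n=2: pose=(-5,-7,E); sL=90/13, sR=90/53; mL=2970/689, mR=-1800/689; mL+mR=90/53 → advance +1; mR−mL=-90/13 → turn -1·90°
n=3: pose=(-4,-7,S); sL=45/26, sR=5/2; mL=55/26, mR=5/13; mL+mR=5/2 → advance +1; mR−mL=-45/26 → turn -1·90°

0 18/13 90/17 738/221 432/221 -4 -8 W
1 45/13 45/17 675/221 -90/221 -5 -8 N
2 90/13 90/53 2970/689 -1800/689 -5 -7 E
3 45/26 5/2 55/26 5/13 -4 -7 S
final -4 -8 W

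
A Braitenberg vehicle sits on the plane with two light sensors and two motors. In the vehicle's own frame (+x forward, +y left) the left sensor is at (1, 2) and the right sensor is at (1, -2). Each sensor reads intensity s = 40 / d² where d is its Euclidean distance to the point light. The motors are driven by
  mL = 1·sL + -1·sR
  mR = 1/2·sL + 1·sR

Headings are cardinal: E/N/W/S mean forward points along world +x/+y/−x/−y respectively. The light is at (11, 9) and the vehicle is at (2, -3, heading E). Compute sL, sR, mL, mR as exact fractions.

left sensor world pos  = (3, -1); dL² = 164
right sensor world pos = (3, -5); dR² = 260
sL = 40/164 = 10/41
sR = 40/260 = 2/13
mL = 1·sL + -1·sR = 48/533
mR = 1/2·sL + 1·sR = 147/533

10/41 2/13 48/533 147/533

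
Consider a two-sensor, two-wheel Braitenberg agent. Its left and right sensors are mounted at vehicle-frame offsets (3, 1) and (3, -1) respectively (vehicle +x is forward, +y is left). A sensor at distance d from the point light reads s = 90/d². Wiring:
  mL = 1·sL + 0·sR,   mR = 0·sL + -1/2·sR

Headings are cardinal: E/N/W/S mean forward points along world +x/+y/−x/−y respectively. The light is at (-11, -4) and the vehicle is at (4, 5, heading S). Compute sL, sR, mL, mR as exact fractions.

45/146 45/116 45/146 -45/232

left sensor world pos  = (5, 2); dL² = 292
right sensor world pos = (3, 2); dR² = 232
sL = 90/292 = 45/146
sR = 90/232 = 45/116
mL = 1·sL + 0·sR = 45/146
mR = 0·sL + -1/2·sR = -45/232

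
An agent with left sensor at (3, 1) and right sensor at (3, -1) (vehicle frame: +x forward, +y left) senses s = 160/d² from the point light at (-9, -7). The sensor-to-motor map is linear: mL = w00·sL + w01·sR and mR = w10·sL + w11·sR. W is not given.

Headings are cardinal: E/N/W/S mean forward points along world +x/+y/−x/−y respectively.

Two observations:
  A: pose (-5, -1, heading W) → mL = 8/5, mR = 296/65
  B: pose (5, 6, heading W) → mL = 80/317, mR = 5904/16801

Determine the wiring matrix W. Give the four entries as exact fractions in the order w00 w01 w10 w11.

0 1/2 1 -1/2

obs A: pose=(-5,-1,W) → sL=80/13, sR=16/5, mL=8/5, mR=296/65
obs B: pose=(5,6,W) → sL=32/53, sR=160/317, mL=80/317, mR=5904/16801
sensor matrix S = [[80/13, 16/5], [32/53, 160/317]]; det S = 1282048/1092065
solve [mL_A; mL_B] = S·[w00; w01] and [mR_A; mR_B] = S·[w10; w11]:
  w00 = 0, w01 = 1/2, w10 = 1, w11 = -1/2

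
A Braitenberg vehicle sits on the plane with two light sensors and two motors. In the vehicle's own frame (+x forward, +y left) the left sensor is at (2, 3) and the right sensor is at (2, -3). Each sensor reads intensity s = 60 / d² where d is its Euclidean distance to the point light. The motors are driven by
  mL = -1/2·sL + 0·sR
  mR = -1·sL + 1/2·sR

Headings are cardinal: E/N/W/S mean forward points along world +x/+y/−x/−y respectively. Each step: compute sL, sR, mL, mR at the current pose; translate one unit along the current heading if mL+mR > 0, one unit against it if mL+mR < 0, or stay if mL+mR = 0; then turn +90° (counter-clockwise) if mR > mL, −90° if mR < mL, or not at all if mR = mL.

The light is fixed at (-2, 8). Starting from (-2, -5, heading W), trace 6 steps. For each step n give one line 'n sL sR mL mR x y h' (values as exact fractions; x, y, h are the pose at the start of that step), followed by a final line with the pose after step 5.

0 3/13 15/26 -3/26 3/52 -2 -5 W
1 60/241 60/229 -30/241 -6510/55189 -1 -5 S
2 2/3 10/39 -1/3 -7/13 -1 -4 E
3 12/41 12/41 -6/41 -6/41 -2 -4 S
4 30/89 30/89 -15/89 -15/89 -2 -3 S
5 20/51 20/51 -10/51 -10/51 -2 -2 S
final -2 -1 S

n=0: pose=(-2,-5,W); sL=3/13, sR=15/26; mL=-3/26, mR=3/52; mL+mR=-3/52 → advance -1; mR−mL=9/52 → turn +1·90°
n=1: pose=(-1,-5,S); sL=60/241, sR=60/229; mL=-30/241, mR=-6510/55189; mL+mR=-13380/55189 → advance -1; mR−mL=360/55189 → turn +1·90°
n=2: pose=(-1,-4,E); sL=2/3, sR=10/39; mL=-1/3, mR=-7/13; mL+mR=-34/39 → advance -1; mR−mL=-8/39 → turn -1·90°
n=3: pose=(-2,-4,S); sL=12/41, sR=12/41; mL=-6/41, mR=-6/41; mL+mR=-12/41 → advance -1; mR−mL=0 → turn +0·90°
n=4: pose=(-2,-3,S); sL=30/89, sR=30/89; mL=-15/89, mR=-15/89; mL+mR=-30/89 → advance -1; mR−mL=0 → turn +0·90°
n=5: pose=(-2,-2,S); sL=20/51, sR=20/51; mL=-10/51, mR=-10/51; mL+mR=-20/51 → advance -1; mR−mL=0 → turn +0·90°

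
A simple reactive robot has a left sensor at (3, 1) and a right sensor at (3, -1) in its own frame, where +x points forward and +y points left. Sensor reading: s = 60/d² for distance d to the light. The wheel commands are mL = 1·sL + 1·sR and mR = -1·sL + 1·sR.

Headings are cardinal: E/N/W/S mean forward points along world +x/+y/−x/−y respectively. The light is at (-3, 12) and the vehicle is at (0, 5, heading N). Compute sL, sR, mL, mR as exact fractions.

left sensor world pos  = (-1, 8); dL² = 20
right sensor world pos = (1, 8); dR² = 32
sL = 60/20 = 3
sR = 60/32 = 15/8
mL = 1·sL + 1·sR = 39/8
mR = -1·sL + 1·sR = -9/8

3 15/8 39/8 -9/8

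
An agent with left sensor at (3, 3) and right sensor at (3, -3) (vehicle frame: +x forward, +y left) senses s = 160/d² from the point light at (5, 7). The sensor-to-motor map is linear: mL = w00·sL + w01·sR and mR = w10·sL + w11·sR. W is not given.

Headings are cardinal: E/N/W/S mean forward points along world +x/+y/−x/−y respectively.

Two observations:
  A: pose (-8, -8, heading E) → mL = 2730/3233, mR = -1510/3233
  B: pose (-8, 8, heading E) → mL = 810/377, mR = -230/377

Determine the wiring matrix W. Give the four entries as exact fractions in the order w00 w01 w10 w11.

obs A: pose=(-8,-8,E) → sL=40/61, sR=20/53, mL=2730/3233, mR=-1510/3233
obs B: pose=(-8,8,E) → sL=40/29, sR=20/13, mL=810/377, mR=-230/377
sensor matrix S = [[40/61, 20/53], [40/29, 20/13]]; det S = 595200/1218841
solve [mL_A; mL_B] = S·[w00; w01] and [mR_A; mR_B] = S·[w10; w11]:
  w00 = 1, w01 = 1/2, w10 = -1, w11 = 1/2

1 1/2 -1 1/2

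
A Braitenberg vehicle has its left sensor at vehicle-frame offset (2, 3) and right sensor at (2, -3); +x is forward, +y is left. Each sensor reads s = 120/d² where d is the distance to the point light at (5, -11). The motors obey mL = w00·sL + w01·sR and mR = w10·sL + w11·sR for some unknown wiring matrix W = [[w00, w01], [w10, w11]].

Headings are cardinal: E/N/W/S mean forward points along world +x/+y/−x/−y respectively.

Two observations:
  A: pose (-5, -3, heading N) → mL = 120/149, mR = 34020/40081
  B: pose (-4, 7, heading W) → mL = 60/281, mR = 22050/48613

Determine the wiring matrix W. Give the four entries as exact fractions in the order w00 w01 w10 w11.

obs A: pose=(-5,-3,N) → sL=120/269, sR=120/149, mL=120/149, mR=34020/40081
obs B: pose=(-4,7,W) → sL=60/173, sR=60/281, mL=60/281, mR=22050/48613
sensor matrix S = [[120/269, 120/149], [60/173, 60/281]]; det S = -358646400/1948457653
solve [mL_A; mL_B] = S·[w00; w01] and [mR_A; mR_B] = S·[w10; w11]:
  w00 = 0, w01 = 1, w10 = 1, w11 = 1/2

0 1 1 1/2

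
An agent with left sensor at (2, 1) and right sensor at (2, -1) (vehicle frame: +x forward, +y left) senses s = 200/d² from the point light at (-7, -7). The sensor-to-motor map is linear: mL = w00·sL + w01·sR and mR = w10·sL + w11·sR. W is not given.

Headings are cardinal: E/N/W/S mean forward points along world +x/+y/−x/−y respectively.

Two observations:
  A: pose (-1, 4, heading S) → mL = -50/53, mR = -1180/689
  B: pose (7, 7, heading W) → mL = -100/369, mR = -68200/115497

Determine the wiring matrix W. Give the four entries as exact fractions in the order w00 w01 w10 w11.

0 -1/2 -1/2 -1/2

obs A: pose=(-1,4,S) → sL=20/13, sR=100/53, mL=-50/53, mR=-1180/689
obs B: pose=(7,7,W) → sL=200/313, sR=200/369, mL=-100/369, mR=-68200/115497
sensor matrix S = [[20/13, 100/53], [200/313, 200/369]]; det S = -29584000/79577433
solve [mL_A; mL_B] = S·[w00; w01] and [mR_A; mR_B] = S·[w10; w11]:
  w00 = 0, w01 = -1/2, w10 = -1/2, w11 = -1/2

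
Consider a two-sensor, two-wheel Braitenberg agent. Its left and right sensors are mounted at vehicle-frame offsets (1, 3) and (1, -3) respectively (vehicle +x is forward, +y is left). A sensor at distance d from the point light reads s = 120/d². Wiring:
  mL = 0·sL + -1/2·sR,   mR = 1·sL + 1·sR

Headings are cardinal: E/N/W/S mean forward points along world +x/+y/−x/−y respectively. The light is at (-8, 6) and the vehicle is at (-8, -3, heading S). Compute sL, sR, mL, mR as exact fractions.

120/109 120/109 -60/109 240/109

left sensor world pos  = (-5, -4); dL² = 109
right sensor world pos = (-11, -4); dR² = 109
sL = 120/109 = 120/109
sR = 120/109 = 120/109
mL = 0·sL + -1/2·sR = -60/109
mR = 1·sL + 1·sR = 240/109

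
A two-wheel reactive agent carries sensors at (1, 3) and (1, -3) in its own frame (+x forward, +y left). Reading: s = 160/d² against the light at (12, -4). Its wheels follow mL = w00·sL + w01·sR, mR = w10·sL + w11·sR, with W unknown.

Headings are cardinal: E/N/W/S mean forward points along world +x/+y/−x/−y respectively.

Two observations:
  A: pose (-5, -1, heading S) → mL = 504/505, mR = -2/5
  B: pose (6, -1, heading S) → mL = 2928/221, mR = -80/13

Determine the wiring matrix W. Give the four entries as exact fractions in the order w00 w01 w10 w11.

obs A: pose=(-5,-1,S) → sL=4/5, sR=40/101, mL=504/505, mR=-2/5
obs B: pose=(6,-1,S) → sL=160/13, sR=32/17, mL=2928/221, mR=-80/13
sensor matrix S = [[4/5, 40/101], [160/13, 32/17]]; det S = -375936/111605
solve [mL_A; mL_B] = S·[w00; w01] and [mR_A; mR_B] = S·[w10; w11]:
  w00 = 1, w01 = 1/2, w10 = -1/2, w11 = 0

1 1/2 -1/2 0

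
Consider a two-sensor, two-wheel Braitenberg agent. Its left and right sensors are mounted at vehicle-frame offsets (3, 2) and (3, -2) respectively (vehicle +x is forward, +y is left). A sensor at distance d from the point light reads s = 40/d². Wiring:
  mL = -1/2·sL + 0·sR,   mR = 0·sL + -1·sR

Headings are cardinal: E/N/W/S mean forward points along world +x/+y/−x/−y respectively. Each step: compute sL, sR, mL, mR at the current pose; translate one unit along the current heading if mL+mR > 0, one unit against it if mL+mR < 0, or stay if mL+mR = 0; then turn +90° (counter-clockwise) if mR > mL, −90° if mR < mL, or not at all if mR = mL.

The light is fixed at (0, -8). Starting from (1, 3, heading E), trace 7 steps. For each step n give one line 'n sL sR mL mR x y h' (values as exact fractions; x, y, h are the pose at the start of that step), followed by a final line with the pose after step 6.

0 8/37 40/97 -4/37 -40/97 1 3 E
1 10/17 10/17 -5/17 -10/17 0 3 S
2 40/109 8/41 -20/109 -8/41 0 4 W
3 20/113 20/117 -10/113 -20/117 1 4 N
4 8/37 40/97 -4/37 -40/97 1 3 E
5 10/17 10/17 -5/17 -10/17 0 3 S
6 40/109 8/41 -20/109 -8/41 0 4 W
final 1 4 N

n=0: pose=(1,3,E); sL=8/37, sR=40/97; mL=-4/37, mR=-40/97; mL+mR=-1868/3589 → advance -1; mR−mL=-1092/3589 → turn -1·90°
n=1: pose=(0,3,S); sL=10/17, sR=10/17; mL=-5/17, mR=-10/17; mL+mR=-15/17 → advance -1; mR−mL=-5/17 → turn -1·90°
n=2: pose=(0,4,W); sL=40/109, sR=8/41; mL=-20/109, mR=-8/41; mL+mR=-1692/4469 → advance -1; mR−mL=-52/4469 → turn -1·90°
n=3: pose=(1,4,N); sL=20/113, sR=20/117; mL=-10/113, mR=-20/117; mL+mR=-3430/13221 → advance -1; mR−mL=-1090/13221 → turn -1·90°
n=4: pose=(1,3,E); sL=8/37, sR=40/97; mL=-4/37, mR=-40/97; mL+mR=-1868/3589 → advance -1; mR−mL=-1092/3589 → turn -1·90°
n=5: pose=(0,3,S); sL=10/17, sR=10/17; mL=-5/17, mR=-10/17; mL+mR=-15/17 → advance -1; mR−mL=-5/17 → turn -1·90°
n=6: pose=(0,4,W); sL=40/109, sR=8/41; mL=-20/109, mR=-8/41; mL+mR=-1692/4469 → advance -1; mR−mL=-52/4469 → turn -1·90°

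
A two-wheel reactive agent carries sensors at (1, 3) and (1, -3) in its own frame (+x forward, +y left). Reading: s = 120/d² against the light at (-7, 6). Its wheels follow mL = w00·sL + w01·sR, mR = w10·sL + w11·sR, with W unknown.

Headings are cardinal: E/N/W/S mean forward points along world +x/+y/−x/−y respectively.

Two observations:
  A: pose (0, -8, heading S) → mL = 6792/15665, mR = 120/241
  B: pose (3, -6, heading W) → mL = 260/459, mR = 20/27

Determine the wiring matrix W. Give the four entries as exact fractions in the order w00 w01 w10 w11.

obs A: pose=(0,-8,S) → sL=24/65, sR=120/241, mL=6792/15665, mR=120/241
obs B: pose=(3,-6,W) → sL=20/51, sR=20/27, mL=260/459, mR=20/27
sensor matrix S = [[24/65, 120/241], [20/51, 20/27]]; det S = 37504/479349
solve [mL_A; mL_B] = S·[w00; w01] and [mR_A; mR_B] = S·[w10; w11]:
  w00 = 1/2, w01 = 1/2, w10 = 0, w11 = 1

1/2 1/2 0 1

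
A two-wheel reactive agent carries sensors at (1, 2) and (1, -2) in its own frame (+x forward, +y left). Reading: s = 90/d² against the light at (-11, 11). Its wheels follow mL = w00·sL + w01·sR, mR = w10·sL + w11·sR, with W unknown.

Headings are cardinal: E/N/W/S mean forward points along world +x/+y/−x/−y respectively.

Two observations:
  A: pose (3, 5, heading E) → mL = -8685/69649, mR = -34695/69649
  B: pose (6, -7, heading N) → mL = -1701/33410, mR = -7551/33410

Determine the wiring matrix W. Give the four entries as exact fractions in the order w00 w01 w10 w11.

1/2 -1 -1/2 -1

obs A: pose=(3,5,E) → sL=90/241, sR=90/289, mL=-8685/69649, mR=-34695/69649
obs B: pose=(6,-7,N) → sL=45/257, sR=9/65, mL=-1701/33410, mR=-7551/33410
sensor matrix S = [[90/241, 90/289], [45/257, 9/65]]; det S = -656424/232697309
solve [mL_A; mL_B] = S·[w00; w01] and [mR_A; mR_B] = S·[w10; w11]:
  w00 = 1/2, w01 = -1, w10 = -1/2, w11 = -1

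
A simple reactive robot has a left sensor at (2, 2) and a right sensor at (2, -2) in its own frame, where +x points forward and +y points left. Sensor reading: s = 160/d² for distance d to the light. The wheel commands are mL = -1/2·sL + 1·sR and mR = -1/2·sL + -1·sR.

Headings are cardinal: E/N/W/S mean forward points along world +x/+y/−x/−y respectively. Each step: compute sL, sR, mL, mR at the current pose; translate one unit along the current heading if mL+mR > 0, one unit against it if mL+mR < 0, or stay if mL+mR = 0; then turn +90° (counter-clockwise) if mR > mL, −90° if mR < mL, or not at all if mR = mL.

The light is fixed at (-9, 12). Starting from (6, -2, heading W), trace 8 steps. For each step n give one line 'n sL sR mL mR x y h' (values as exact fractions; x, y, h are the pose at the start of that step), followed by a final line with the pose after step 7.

n=0: pose=(6,-2,W); sL=32/85, sR=160/313; mL=8592/26605, mR=-18608/26605; mL+mR=-32/85 → advance -1; mR−mL=-320/313 → turn -1·90°
n=1: pose=(7,-2,N); sL=8/17, sR=40/117; mL=212/1989, mR=-1148/1989; mL+mR=-8/17 → advance -1; mR−mL=-80/117 → turn -1·90°
n=2: pose=(7,-3,E); sL=160/493, sR=160/613; mL=29840/302209, mR=-127920/302209; mL+mR=-160/493 → advance -1; mR−mL=-320/613 → turn -1·90°
n=3: pose=(6,-3,S); sL=80/289, sR=80/229; mL=13960/66181, mR=-32280/66181; mL+mR=-80/289 → advance -1; mR−mL=-160/229 → turn -1·90°
n=4: pose=(6,-2,W); sL=32/85, sR=160/313; mL=8592/26605, mR=-18608/26605; mL+mR=-32/85 → advance -1; mR−mL=-320/313 → turn -1·90°
n=5: pose=(7,-2,N); sL=8/17, sR=40/117; mL=212/1989, mR=-1148/1989; mL+mR=-8/17 → advance -1; mR−mL=-80/117 → turn -1·90°
n=6: pose=(7,-3,E); sL=160/493, sR=160/613; mL=29840/302209, mR=-127920/302209; mL+mR=-160/493 → advance -1; mR−mL=-320/613 → turn -1·90°
n=7: pose=(6,-3,S); sL=80/289, sR=80/229; mL=13960/66181, mR=-32280/66181; mL+mR=-80/289 → advance -1; mR−mL=-160/229 → turn -1·90°

0 32/85 160/313 8592/26605 -18608/26605 6 -2 W
1 8/17 40/117 212/1989 -1148/1989 7 -2 N
2 160/493 160/613 29840/302209 -127920/302209 7 -3 E
3 80/289 80/229 13960/66181 -32280/66181 6 -3 S
4 32/85 160/313 8592/26605 -18608/26605 6 -2 W
5 8/17 40/117 212/1989 -1148/1989 7 -2 N
6 160/493 160/613 29840/302209 -127920/302209 7 -3 E
7 80/289 80/229 13960/66181 -32280/66181 6 -3 S
final 6 -2 W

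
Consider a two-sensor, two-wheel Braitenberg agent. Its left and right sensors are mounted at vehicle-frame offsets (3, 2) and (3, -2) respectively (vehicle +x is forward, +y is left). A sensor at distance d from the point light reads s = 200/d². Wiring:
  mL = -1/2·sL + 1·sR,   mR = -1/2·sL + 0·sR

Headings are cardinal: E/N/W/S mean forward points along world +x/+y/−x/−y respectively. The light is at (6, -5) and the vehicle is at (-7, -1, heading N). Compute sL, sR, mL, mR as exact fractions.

left sensor world pos  = (-9, 2); dL² = 274
right sensor world pos = (-5, 2); dR² = 170
sL = 200/274 = 100/137
sR = 200/170 = 20/17
mL = -1/2·sL + 1·sR = 1890/2329
mR = -1/2·sL + 0·sR = -50/137

100/137 20/17 1890/2329 -50/137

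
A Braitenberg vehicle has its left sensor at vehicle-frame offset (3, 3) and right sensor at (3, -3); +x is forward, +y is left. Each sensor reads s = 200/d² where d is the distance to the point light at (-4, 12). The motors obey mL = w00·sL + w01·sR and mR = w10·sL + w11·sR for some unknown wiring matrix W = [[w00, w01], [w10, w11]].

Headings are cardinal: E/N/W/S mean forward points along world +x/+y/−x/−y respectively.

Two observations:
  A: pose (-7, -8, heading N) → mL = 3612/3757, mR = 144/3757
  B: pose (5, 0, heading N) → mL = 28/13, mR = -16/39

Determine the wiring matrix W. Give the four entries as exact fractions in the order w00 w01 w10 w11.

obs A: pose=(-7,-8,N) → sL=8/13, sR=200/289, mL=3612/3757, mR=144/3757
obs B: pose=(5,0,N) → sL=200/117, sR=8/9, mL=28/13, mR=-16/39
sensor matrix S = [[8/13, 200/289], [200/117, 8/9]]; det S = -7168/11271
solve [mL_A; mL_B] = S·[w00; w01] and [mR_A; mR_B] = S·[w10; w11]:
  w00 = 1, w01 = 1/2, w10 = -1/2, w11 = 1/2

1 1/2 -1/2 1/2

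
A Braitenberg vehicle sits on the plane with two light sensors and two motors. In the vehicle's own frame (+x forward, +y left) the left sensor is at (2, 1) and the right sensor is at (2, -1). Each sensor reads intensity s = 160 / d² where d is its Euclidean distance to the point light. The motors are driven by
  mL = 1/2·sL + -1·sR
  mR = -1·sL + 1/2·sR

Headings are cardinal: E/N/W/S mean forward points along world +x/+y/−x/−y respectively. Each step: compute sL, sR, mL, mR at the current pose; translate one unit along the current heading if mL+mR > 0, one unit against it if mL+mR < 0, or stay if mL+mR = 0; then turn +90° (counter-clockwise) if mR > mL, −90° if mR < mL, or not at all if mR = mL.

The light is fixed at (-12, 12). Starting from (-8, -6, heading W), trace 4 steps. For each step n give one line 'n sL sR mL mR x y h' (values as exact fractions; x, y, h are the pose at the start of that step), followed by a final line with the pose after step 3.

0 32/73 160/293 -6992/21389 -3536/21389 -8 -6 W
1 40/109 5/13 -285/1417 -495/2834 -7 -6 S
2 32/61 160/373 -3792/22753 -7056/22753 -7 -5 E
3 80/193 16/37 -1608/7141 -1416/7141 -8 -5 S
final -8 -4 E

n=0: pose=(-8,-6,W); sL=32/73, sR=160/293; mL=-6992/21389, mR=-3536/21389; mL+mR=-10528/21389 → advance -1; mR−mL=3456/21389 → turn +1·90°
n=1: pose=(-7,-6,S); sL=40/109, sR=5/13; mL=-285/1417, mR=-495/2834; mL+mR=-1065/2834 → advance -1; mR−mL=75/2834 → turn +1·90°
n=2: pose=(-7,-5,E); sL=32/61, sR=160/373; mL=-3792/22753, mR=-7056/22753; mL+mR=-10848/22753 → advance -1; mR−mL=-3264/22753 → turn -1·90°
n=3: pose=(-8,-5,S); sL=80/193, sR=16/37; mL=-1608/7141, mR=-1416/7141; mL+mR=-3024/7141 → advance -1; mR−mL=192/7141 → turn +1·90°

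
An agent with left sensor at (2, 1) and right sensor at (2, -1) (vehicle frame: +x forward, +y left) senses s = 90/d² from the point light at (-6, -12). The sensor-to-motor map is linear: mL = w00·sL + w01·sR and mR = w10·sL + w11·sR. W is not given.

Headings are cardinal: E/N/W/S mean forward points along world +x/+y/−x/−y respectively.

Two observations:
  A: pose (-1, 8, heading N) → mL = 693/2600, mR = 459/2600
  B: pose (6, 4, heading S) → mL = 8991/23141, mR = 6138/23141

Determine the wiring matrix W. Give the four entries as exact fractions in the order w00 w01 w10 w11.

obs A: pose=(-1,8,N) → sL=9/50, sR=9/52, mL=693/2600, mR=459/2600
obs B: pose=(6,4,S) → sL=18/73, sR=90/317, mL=8991/23141, mR=6138/23141
sensor matrix S = [[9/50, 9/52], [18/73, 90/317]]; det S = 25353/3008330
solve [mL_A; mL_B] = S·[w00; w01] and [mR_A; mR_B] = S·[w10; w11]:
  w00 = 1, w01 = 1/2, w10 = 1/2, w11 = 1/2

1 1/2 1/2 1/2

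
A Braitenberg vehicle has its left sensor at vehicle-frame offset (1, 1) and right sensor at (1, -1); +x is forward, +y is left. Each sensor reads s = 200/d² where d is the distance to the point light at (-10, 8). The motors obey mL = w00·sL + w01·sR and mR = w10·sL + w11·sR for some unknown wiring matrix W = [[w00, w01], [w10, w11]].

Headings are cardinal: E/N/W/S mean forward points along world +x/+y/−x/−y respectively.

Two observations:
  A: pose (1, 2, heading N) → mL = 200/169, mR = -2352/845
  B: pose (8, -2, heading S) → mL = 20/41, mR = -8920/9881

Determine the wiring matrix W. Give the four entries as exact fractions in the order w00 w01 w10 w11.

obs A: pose=(1,2,N) → sL=8/5, sR=200/169, mL=200/169, mR=-2352/845
obs B: pose=(8,-2,S) → sL=100/241, sR=20/41, mL=20/41, mR=-8920/9881
sensor matrix S = [[8/5, 200/169], [100/241, 20/41]]; det S = 483328/1669889
solve [mL_A; mL_B] = S·[w00; w01] and [mR_A; mR_B] = S·[w10; w11]:
  w00 = 0, w01 = 1, w10 = -1, w11 = -1

0 1 -1 -1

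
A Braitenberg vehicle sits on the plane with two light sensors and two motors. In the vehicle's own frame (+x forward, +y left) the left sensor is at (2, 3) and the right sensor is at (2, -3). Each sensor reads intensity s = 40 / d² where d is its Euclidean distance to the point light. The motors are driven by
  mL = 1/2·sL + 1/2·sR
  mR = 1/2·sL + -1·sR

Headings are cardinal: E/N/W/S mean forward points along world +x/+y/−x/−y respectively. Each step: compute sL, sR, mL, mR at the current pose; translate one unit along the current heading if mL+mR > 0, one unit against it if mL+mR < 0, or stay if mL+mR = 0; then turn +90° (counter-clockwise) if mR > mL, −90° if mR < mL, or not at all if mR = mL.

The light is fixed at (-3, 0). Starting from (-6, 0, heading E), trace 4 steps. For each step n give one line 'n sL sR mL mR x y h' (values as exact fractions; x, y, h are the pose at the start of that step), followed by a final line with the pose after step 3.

0 4 4 4 -2 -6 0 E
1 8 40/29 136/29 76/29 -5 0 S
2 5/4 2 13/8 -11/8 -5 -1 W
3 40/37 40 760/37 -1460/37 -6 -1 N
final -6 -2 E

n=0: pose=(-6,0,E); sL=4, sR=4; mL=4, mR=-2; mL+mR=2 → advance +1; mR−mL=-6 → turn -1·90°
n=1: pose=(-5,0,S); sL=8, sR=40/29; mL=136/29, mR=76/29; mL+mR=212/29 → advance +1; mR−mL=-60/29 → turn -1·90°
n=2: pose=(-5,-1,W); sL=5/4, sR=2; mL=13/8, mR=-11/8; mL+mR=1/4 → advance +1; mR−mL=-3 → turn -1·90°
n=3: pose=(-6,-1,N); sL=40/37, sR=40; mL=760/37, mR=-1460/37; mL+mR=-700/37 → advance -1; mR−mL=-60 → turn -1·90°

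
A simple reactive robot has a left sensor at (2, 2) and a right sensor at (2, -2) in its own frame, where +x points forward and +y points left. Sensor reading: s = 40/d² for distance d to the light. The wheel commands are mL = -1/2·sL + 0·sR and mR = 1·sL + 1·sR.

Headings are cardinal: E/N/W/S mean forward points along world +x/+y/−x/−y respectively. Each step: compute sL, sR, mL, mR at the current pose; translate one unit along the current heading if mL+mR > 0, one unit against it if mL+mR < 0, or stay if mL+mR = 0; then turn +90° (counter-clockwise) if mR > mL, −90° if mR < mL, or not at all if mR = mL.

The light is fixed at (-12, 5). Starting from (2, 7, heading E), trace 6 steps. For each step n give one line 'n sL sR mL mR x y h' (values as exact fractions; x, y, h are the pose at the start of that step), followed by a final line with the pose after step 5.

n=0: pose=(2,7,E); sL=5/34, sR=5/32; mL=-5/68, mR=165/544; mL+mR=125/544 → advance +1; mR−mL=205/544 → turn +1·90°
n=1: pose=(3,7,N); sL=8/37, sR=8/61; mL=-4/37, mR=784/2257; mL+mR=540/2257 → advance +1; mR−mL=1028/2257 → turn +1·90°
n=2: pose=(3,8,W); sL=4/17, sR=20/97; mL=-2/17, mR=728/1649; mL+mR=534/1649 → advance +1; mR−mL=922/1649 → turn +1·90°
n=3: pose=(2,8,S); sL=40/257, sR=8/29; mL=-20/257, mR=3216/7453; mL+mR=2636/7453 → advance +1; mR−mL=3796/7453 → turn +1·90°
n=4: pose=(2,7,E); sL=5/34, sR=5/32; mL=-5/68, mR=165/544; mL+mR=125/544 → advance +1; mR−mL=205/544 → turn +1·90°
n=5: pose=(3,7,N); sL=8/37, sR=8/61; mL=-4/37, mR=784/2257; mL+mR=540/2257 → advance +1; mR−mL=1028/2257 → turn +1·90°

0 5/34 5/32 -5/68 165/544 2 7 E
1 8/37 8/61 -4/37 784/2257 3 7 N
2 4/17 20/97 -2/17 728/1649 3 8 W
3 40/257 8/29 -20/257 3216/7453 2 8 S
4 5/34 5/32 -5/68 165/544 2 7 E
5 8/37 8/61 -4/37 784/2257 3 7 N
final 3 8 W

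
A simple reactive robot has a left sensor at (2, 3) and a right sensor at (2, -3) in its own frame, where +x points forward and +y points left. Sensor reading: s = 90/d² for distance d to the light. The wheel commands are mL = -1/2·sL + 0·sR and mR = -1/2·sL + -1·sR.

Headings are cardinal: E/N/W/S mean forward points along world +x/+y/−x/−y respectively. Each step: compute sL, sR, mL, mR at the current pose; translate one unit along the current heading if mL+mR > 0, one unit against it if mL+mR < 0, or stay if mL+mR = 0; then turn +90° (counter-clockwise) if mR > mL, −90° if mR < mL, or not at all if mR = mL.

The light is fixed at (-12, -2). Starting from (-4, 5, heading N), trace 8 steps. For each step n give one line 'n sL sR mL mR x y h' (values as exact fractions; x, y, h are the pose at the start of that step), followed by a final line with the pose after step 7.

n=0: pose=(-4,5,N); sL=45/53, sR=45/101; mL=-45/106, mR=-9315/10706; mL+mR=-6930/5353 → advance -1; mR−mL=-45/101 → turn -1·90°
n=1: pose=(-4,4,E); sL=90/181, sR=90/109; mL=-45/181, mR=-21195/19729; mL+mR=-26100/19729 → advance -1; mR−mL=-90/109 → turn -1·90°
n=2: pose=(-5,4,S); sL=45/58, sR=45/16; mL=-45/116, mR=-1485/464; mL+mR=-1665/464 → advance -1; mR−mL=-45/16 → turn -1·90°
n=3: pose=(-5,5,W); sL=90/41, sR=18/25; mL=-45/41, mR=-1863/1025; mL+mR=-2988/1025 → advance -1; mR−mL=-18/25 → turn -1·90°
n=4: pose=(-4,5,N); sL=45/53, sR=45/101; mL=-45/106, mR=-9315/10706; mL+mR=-6930/5353 → advance -1; mR−mL=-45/101 → turn -1·90°
n=5: pose=(-4,4,E); sL=90/181, sR=90/109; mL=-45/181, mR=-21195/19729; mL+mR=-26100/19729 → advance -1; mR−mL=-90/109 → turn -1·90°
n=6: pose=(-5,4,S); sL=45/58, sR=45/16; mL=-45/116, mR=-1485/464; mL+mR=-1665/464 → advance -1; mR−mL=-45/16 → turn -1·90°
n=7: pose=(-5,5,W); sL=90/41, sR=18/25; mL=-45/41, mR=-1863/1025; mL+mR=-2988/1025 → advance -1; mR−mL=-18/25 → turn -1·90°

0 45/53 45/101 -45/106 -9315/10706 -4 5 N
1 90/181 90/109 -45/181 -21195/19729 -4 4 E
2 45/58 45/16 -45/116 -1485/464 -5 4 S
3 90/41 18/25 -45/41 -1863/1025 -5 5 W
4 45/53 45/101 -45/106 -9315/10706 -4 5 N
5 90/181 90/109 -45/181 -21195/19729 -4 4 E
6 45/58 45/16 -45/116 -1485/464 -5 4 S
7 90/41 18/25 -45/41 -1863/1025 -5 5 W
final -4 5 N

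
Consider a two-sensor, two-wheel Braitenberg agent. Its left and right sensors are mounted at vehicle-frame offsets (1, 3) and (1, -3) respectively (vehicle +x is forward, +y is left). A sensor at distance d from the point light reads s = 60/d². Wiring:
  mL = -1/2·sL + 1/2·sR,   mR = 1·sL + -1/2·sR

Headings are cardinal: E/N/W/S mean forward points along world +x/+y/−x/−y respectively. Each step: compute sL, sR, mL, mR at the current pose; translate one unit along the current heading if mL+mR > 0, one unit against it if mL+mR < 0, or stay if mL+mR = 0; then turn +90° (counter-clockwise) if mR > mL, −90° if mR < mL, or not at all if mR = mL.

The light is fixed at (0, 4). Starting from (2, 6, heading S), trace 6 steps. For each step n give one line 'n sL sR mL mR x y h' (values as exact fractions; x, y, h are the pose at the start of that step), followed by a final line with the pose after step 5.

n=0: pose=(2,6,S); sL=30/13, sR=30; mL=180/13, mR=-165/13; mL+mR=15/13 → advance +1; mR−mL=-345/13 → turn -1·90°
n=1: pose=(2,5,W); sL=12, sR=60/17; mL=-72/17, mR=174/17; mL+mR=6 → advance +1; mR−mL=246/17 → turn +1·90°
n=2: pose=(1,5,S); sL=15/4, sR=15; mL=45/8, mR=-15/4; mL+mR=15/8 → advance +1; mR−mL=-75/8 → turn -1·90°
n=3: pose=(1,4,W); sL=20/3, sR=20/3; mL=0, mR=10/3; mL+mR=10/3 → advance +1; mR−mL=10/3 → turn +1·90°
n=4: pose=(0,4,S); sL=6, sR=6; mL=0, mR=3; mL+mR=3 → advance +1; mR−mL=3 → turn +1·90°
n=5: pose=(0,3,E); sL=12, sR=60/17; mL=-72/17, mR=174/17; mL+mR=6 → advance +1; mR−mL=246/17 → turn +1·90°

0 30/13 30 180/13 -165/13 2 6 S
1 12 60/17 -72/17 174/17 2 5 W
2 15/4 15 45/8 -15/4 1 5 S
3 20/3 20/3 0 10/3 1 4 W
4 6 6 0 3 0 4 S
5 12 60/17 -72/17 174/17 0 3 E
final 1 3 N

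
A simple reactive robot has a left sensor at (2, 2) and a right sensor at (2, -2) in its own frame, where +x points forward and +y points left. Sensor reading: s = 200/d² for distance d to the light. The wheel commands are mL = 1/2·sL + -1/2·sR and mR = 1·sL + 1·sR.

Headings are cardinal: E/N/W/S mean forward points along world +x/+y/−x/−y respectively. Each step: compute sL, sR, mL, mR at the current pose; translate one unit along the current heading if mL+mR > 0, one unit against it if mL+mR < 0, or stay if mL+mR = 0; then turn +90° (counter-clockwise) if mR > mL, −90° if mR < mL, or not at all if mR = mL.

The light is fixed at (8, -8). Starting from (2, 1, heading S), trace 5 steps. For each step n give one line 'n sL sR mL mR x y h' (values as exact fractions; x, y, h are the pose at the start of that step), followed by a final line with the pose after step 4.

n=0: pose=(2,1,S); sL=40/13, sR=200/113; mL=960/1469, mR=7120/1469; mL+mR=8080/1469 → advance +1; mR−mL=6160/1469 → turn +1·90°
n=1: pose=(2,0,E); sL=50/29, sR=50/13; mL=-400/377, mR=2100/377; mL+mR=1700/377 → advance +1; mR−mL=2500/377 → turn +1·90°
n=2: pose=(3,0,N); sL=200/149, sR=200/109; mL=-4000/16241, mR=51600/16241; mL+mR=47600/16241 → advance +1; mR−mL=55600/16241 → turn +1·90°
n=3: pose=(3,1,W); sL=100/49, sR=20/17; mL=360/833, mR=2680/833; mL+mR=3040/833 → advance +1; mR−mL=2320/833 → turn +1·90°
n=4: pose=(2,1,S); sL=40/13, sR=200/113; mL=960/1469, mR=7120/1469; mL+mR=8080/1469 → advance +1; mR−mL=6160/1469 → turn +1·90°

0 40/13 200/113 960/1469 7120/1469 2 1 S
1 50/29 50/13 -400/377 2100/377 2 0 E
2 200/149 200/109 -4000/16241 51600/16241 3 0 N
3 100/49 20/17 360/833 2680/833 3 1 W
4 40/13 200/113 960/1469 7120/1469 2 1 S
final 2 0 E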